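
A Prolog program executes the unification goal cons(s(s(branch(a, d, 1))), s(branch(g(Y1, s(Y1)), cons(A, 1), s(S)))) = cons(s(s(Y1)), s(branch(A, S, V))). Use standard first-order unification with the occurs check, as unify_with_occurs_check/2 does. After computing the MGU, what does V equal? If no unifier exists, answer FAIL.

Decompose cons/2: s(s(branch(a, d, 1))) = s(s(Y1)),  s(branch(g(Y1, s(Y1)), cons(A, 1), s(S))) = s(branch(A, S, V)).
Decompose s/1: s(branch(a, d, 1)) = s(Y1).
Decompose s/1: branch(a, d, 1) = Y1.
Bind Y1 := branch(a, d, 1); substituting into the remaining equation gives: s(branch(g(branch(a, d, 1), s(branch(a, d, 1))), cons(A, 1), s(S))) = s(branch(A, S, V)).
Decompose s/1: branch(g(branch(a, d, 1), s(branch(a, d, 1))), cons(A, 1), s(S)) = branch(A, S, V).
Decompose branch/3: g(branch(a, d, 1), s(branch(a, d, 1))) = A,  cons(A, 1) = S,  s(S) = V.
Bind A := g(branch(a, d, 1), s(branch(a, d, 1))); substituting into the one remaining equation that mentions A gives: cons(g(branch(a, d, 1), s(branch(a, d, 1))), 1) = S.
Bind S := cons(g(branch(a, d, 1), s(branch(a, d, 1))), 1); substituting into the remaining equation gives: s(cons(g(branch(a, d, 1), s(branch(a, d, 1))), 1)) = V.
Bind V := s(cons(g(branch(a, d, 1), s(branch(a, d, 1))), 1)).
MGU = { Y1 -> branch(a, d, 1), A -> g(branch(a, d, 1), s(branch(a, d, 1))), S -> cons(g(branch(a, d, 1), s(branch(a, d, 1))), 1), V -> s(cons(g(branch(a, d, 1), s(branch(a, d, 1))), 1)) }, so V -> s(cons(g(branch(a, d, 1), s(branch(a, d, 1))), 1)).

s(cons(g(branch(a, d, 1), s(branch(a, d, 1))), 1))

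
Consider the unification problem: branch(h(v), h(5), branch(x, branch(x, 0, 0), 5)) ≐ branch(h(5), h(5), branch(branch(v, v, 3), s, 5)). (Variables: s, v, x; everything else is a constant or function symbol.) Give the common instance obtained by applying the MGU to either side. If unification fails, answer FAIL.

branch(h(5), h(5), branch(branch(5, 5, 3), branch(branch(5, 5, 3), 0, 0), 5))

Decompose branch/3: h(v) ≐ h(5),  h(5) ≐ h(5),  branch(x, branch(x, 0, 0), 5) ≐ branch(branch(v, v, 3), s, 5).
Decompose h/1: v ≐ 5.
Bind v := 5; substituting into the one remaining equation that mentions v gives: branch(x, branch(x, 0, 0), 5) ≐ branch(branch(5, 5, 3), s, 5).
Delete trivial equation h(5) ≐ h(5).
Decompose branch/3: x ≐ branch(5, 5, 3),  branch(x, 0, 0) ≐ s,  5 ≐ 5.
Bind x := branch(5, 5, 3); substituting into the one remaining equation that mentions x gives: branch(branch(5, 5, 3), 0, 0) ≐ s.
Bind s := branch(branch(5, 5, 3), 0, 0); no other remaining equation mentions s.
Delete trivial equation 5 ≐ 5.
Applying the MGU to either side gives branch(h(5), h(5), branch(branch(5, 5, 3), branch(branch(5, 5, 3), 0, 0), 5)).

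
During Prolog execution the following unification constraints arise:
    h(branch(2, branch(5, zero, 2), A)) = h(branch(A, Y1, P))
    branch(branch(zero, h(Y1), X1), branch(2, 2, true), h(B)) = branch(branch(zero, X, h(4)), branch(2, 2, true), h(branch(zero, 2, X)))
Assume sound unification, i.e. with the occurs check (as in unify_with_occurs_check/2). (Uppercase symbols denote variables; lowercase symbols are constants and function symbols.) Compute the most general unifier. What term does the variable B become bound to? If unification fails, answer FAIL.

branch(zero, 2, h(branch(5, zero, 2)))

Decompose h/1: branch(2, branch(5, zero, 2), A) = branch(A, Y1, P).
Decompose branch/3: 2 = A,  branch(5, zero, 2) = Y1,  A = P.
Bind A := 2; substituting into the one remaining equation that mentions A gives: 2 = P.
Bind Y1 := branch(5, zero, 2); substituting into the one remaining equation that mentions Y1 gives: branch(branch(zero, h(branch(5, zero, 2)), X1), branch(2, 2, true), h(B)) = branch(branch(zero, X, h(4)), branch(2, 2, true), h(branch(zero, 2, X))).
Bind P := 2; no other remaining equation mentions P.
Decompose branch/3: branch(zero, h(branch(5, zero, 2)), X1) = branch(zero, X, h(4)),  branch(2, 2, true) = branch(2, 2, true),  h(B) = h(branch(zero, 2, X)).
Decompose branch/3: zero = zero,  h(branch(5, zero, 2)) = X,  X1 = h(4).
Delete trivial equation zero = zero.
Bind X := h(branch(5, zero, 2)); substituting into the one remaining equation that mentions X gives: h(B) = h(branch(zero, 2, h(branch(5, zero, 2)))).
Bind X1 := h(4); no other remaining equation mentions X1.
Delete trivial equation branch(2, 2, true) = branch(2, 2, true).
Decompose h/1: B = branch(zero, 2, h(branch(5, zero, 2))).
Bind B := branch(zero, 2, h(branch(5, zero, 2))).
MGU = { A = 2, Y1 = branch(5, zero, 2), P = 2, X = h(branch(5, zero, 2)), X1 = h(4), B = branch(zero, 2, h(branch(5, zero, 2))) }, so B = branch(zero, 2, h(branch(5, zero, 2))).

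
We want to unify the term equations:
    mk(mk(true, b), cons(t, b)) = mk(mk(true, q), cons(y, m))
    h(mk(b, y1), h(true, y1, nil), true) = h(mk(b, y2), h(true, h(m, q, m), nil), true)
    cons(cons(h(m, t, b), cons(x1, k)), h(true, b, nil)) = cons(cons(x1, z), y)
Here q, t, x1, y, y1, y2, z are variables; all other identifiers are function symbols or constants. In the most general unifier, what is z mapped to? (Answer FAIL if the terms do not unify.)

Decompose mk/2: mk(true, b) = mk(true, q),  cons(t, b) = cons(y, m).
Decompose mk/2: true = true,  b = q.
Delete trivial equation true = true.
Bind q := b; substituting into the one remaining equation that mentions q gives: h(mk(b, y1), h(true, y1, nil), true) = h(mk(b, y2), h(true, h(m, b, m), nil), true).
Decompose cons/2: t = y,  b = m.
Bind t := y; substituting into the one remaining equation that mentions t gives: cons(cons(h(m, y, b), cons(x1, k)), h(true, b, nil)) = cons(cons(x1, z), y).
Clash: constants b and m differ; no unifier exists.

FAIL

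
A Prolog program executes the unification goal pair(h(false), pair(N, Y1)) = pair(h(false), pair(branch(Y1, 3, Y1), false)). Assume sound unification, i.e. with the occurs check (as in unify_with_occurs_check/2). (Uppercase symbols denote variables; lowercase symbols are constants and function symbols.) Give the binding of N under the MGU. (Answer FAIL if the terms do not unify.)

branch(false, 3, false)

Decompose pair/2: h(false) = h(false),  pair(N, Y1) = pair(branch(Y1, 3, Y1), false).
Delete trivial equation h(false) = h(false).
Decompose pair/2: N = branch(Y1, 3, Y1),  Y1 = false.
Bind N := branch(Y1, 3, Y1); no other remaining equation mentions N.
Bind Y1 := false. Substituting into the earlier binding gives N := branch(false, 3, false).
MGU = { N -> branch(false, 3, false), Y1 -> false }, so N -> branch(false, 3, false).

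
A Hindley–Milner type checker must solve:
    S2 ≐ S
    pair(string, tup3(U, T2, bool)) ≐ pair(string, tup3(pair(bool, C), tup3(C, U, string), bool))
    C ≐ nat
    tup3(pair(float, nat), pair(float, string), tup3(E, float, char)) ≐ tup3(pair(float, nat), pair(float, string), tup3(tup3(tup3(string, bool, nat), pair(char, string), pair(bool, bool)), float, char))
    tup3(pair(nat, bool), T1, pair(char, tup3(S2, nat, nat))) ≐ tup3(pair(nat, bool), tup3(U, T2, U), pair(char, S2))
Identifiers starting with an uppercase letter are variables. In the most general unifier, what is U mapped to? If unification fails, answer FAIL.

FAIL

Bind S2 := S; substituting into the one remaining equation that mentions S2 gives: tup3(pair(nat, bool), T1, pair(char, tup3(S, nat, nat))) ≐ tup3(pair(nat, bool), tup3(U, T2, U), pair(char, S)).
Decompose pair/2: string ≐ string,  tup3(U, T2, bool) ≐ tup3(pair(bool, C), tup3(C, U, string), bool).
Delete trivial equation string ≐ string.
Decompose tup3/3: U ≐ pair(bool, C),  T2 ≐ tup3(C, U, string),  bool ≐ bool.
Bind U := pair(bool, C); substituting into the 2 remaining equations that mention U gives: T2 ≐ tup3(C, pair(bool, C), string),  tup3(pair(nat, bool), T1, pair(char, tup3(S, nat, nat))) ≐ tup3(pair(nat, bool), tup3(pair(bool, C), T2, pair(bool, C)), pair(char, S)).
Bind T2 := tup3(C, pair(bool, C), string); substituting into the one remaining equation that mentions T2 gives: tup3(pair(nat, bool), T1, pair(char, tup3(S, nat, nat))) ≐ tup3(pair(nat, bool), tup3(pair(bool, C), tup3(C, pair(bool, C), string), pair(bool, C)), pair(char, S)).
Delete trivial equation bool ≐ bool.
Bind C := nat; substituting into the one remaining equation that mentions C gives: tup3(pair(nat, bool), T1, pair(char, tup3(S, nat, nat))) ≐ tup3(pair(nat, bool), tup3(pair(bool, nat), tup3(nat, pair(bool, nat), string), pair(bool, nat)), pair(char, S)). Substituting into the earlier bindings gives U := pair(bool, nat), T2 := tup3(nat, pair(bool, nat), string).
Decompose tup3/3: pair(float, nat) ≐ pair(float, nat),  pair(float, string) ≐ pair(float, string),  tup3(E, float, char) ≐ tup3(tup3(tup3(string, bool, nat), pair(char, string), pair(bool, bool)), float, char).
Delete trivial equation pair(float, nat) ≐ pair(float, nat).
Delete trivial equation pair(float, string) ≐ pair(float, string).
Decompose tup3/3: E ≐ tup3(tup3(string, bool, nat), pair(char, string), pair(bool, bool)),  float ≐ float,  char ≐ char.
Bind E := tup3(tup3(string, bool, nat), pair(char, string), pair(bool, bool)); no other remaining equation mentions E.
Delete trivial equation float ≐ float.
Delete trivial equation char ≐ char.
Decompose tup3/3: pair(nat, bool) ≐ pair(nat, bool),  T1 ≐ tup3(pair(bool, nat), tup3(nat, pair(bool, nat), string), pair(bool, nat)),  pair(char, tup3(S, nat, nat)) ≐ pair(char, S).
Delete trivial equation pair(nat, bool) ≐ pair(nat, bool).
Bind T1 := tup3(pair(bool, nat), tup3(nat, pair(bool, nat), string), pair(bool, nat)); no other remaining equation mentions T1.
Decompose pair/2: char ≐ char,  tup3(S, nat, nat) ≐ S.
Delete trivial equation char ≐ char.
Occurs check fails: S occurs in tup3(S, nat, nat); the equation S ≐ tup3(S, nat, nat) has no finite solution.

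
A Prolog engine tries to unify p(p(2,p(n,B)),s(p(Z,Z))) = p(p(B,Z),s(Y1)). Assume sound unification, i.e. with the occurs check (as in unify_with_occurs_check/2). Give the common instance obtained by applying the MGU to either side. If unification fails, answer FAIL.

p(p(2,p(n,2)),s(p(p(n,2),p(n,2))))

Decompose p/2: p(2,p(n,B)) = p(B,Z),  s(p(Z,Z)) = s(Y1).
Decompose p/2: 2 = B,  p(n,B) = Z.
Bind B := 2; substituting into the one remaining equation that mentions B gives: p(n,2) = Z.
Bind Z := p(n,2); substituting into the remaining equation gives: s(p(p(n,2),p(n,2))) = s(Y1).
Decompose s/1: p(p(n,2),p(n,2)) = Y1.
Bind Y1 := p(p(n,2),p(n,2)).
Applying the MGU to either side gives p(p(2,p(n,2)),s(p(p(n,2),p(n,2)))).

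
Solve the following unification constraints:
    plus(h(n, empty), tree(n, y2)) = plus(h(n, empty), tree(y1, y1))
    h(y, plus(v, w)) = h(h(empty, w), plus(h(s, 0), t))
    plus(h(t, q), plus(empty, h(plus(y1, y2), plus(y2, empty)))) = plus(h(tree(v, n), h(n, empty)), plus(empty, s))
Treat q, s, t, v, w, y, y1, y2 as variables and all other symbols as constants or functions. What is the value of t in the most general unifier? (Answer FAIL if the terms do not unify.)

tree(h(h(plus(n, n), plus(n, empty)), 0), n)

Decompose plus/2: h(n, empty) = h(n, empty),  tree(n, y2) = tree(y1, y1).
Delete trivial equation h(n, empty) = h(n, empty).
Decompose tree/2: n = y1,  y2 = y1.
Bind y1 := n; substituting into the 2 remaining equations that mention y1 gives: y2 = n,  plus(h(t, q), plus(empty, h(plus(n, y2), plus(y2, empty)))) = plus(h(tree(v, n), h(n, empty)), plus(empty, s)).
Bind y2 := n; substituting into the one remaining equation that mentions y2 gives: plus(h(t, q), plus(empty, h(plus(n, n), plus(n, empty)))) = plus(h(tree(v, n), h(n, empty)), plus(empty, s)).
Decompose h/2: y = h(empty, w),  plus(v, w) = plus(h(s, 0), t).
Bind y := h(empty, w); no other remaining equation mentions y.
Decompose plus/2: v = h(s, 0),  w = t.
Bind v := h(s, 0); substituting into the one remaining equation that mentions v gives: plus(h(t, q), plus(empty, h(plus(n, n), plus(n, empty)))) = plus(h(tree(h(s, 0), n), h(n, empty)), plus(empty, s)).
Bind w := t; no other remaining equation mentions w. Substituting into the earlier binding gives y := h(empty, t).
Decompose plus/2: h(t, q) = h(tree(h(s, 0), n), h(n, empty)),  plus(empty, h(plus(n, n), plus(n, empty))) = plus(empty, s).
Decompose h/2: t = tree(h(s, 0), n),  q = h(n, empty).
Bind t := tree(h(s, 0), n); no other remaining equation mentions t. Substituting into the earlier bindings gives y := h(empty, tree(h(s, 0), n)), w := tree(h(s, 0), n).
Bind q := h(n, empty); no other remaining equation mentions q.
Decompose plus/2: empty = empty,  h(plus(n, n), plus(n, empty)) = s.
Delete trivial equation empty = empty.
Bind s := h(plus(n, n), plus(n, empty)). Substituting into the earlier bindings gives y := h(empty, tree(h(h(plus(n, n), plus(n, empty)), 0), n)), v := h(h(plus(n, n), plus(n, empty)), 0), w := tree(h(h(plus(n, n), plus(n, empty)), 0), n), t := tree(h(h(plus(n, n), plus(n, empty)), 0), n).
MGU = { y1 ↦ n, y2 ↦ n, y ↦ h(empty, tree(h(h(plus(n, n), plus(n, empty)), 0), n)), v ↦ h(h(plus(n, n), plus(n, empty)), 0), w ↦ tree(h(h(plus(n, n), plus(n, empty)), 0), n), t ↦ tree(h(h(plus(n, n), plus(n, empty)), 0), n), q ↦ h(n, empty), s ↦ h(plus(n, n), plus(n, empty)) }, so t ↦ tree(h(h(plus(n, n), plus(n, empty)), 0), n).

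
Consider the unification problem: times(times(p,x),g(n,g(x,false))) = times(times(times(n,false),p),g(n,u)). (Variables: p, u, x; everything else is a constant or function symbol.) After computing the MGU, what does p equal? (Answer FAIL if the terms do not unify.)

times(n,false)

Decompose times/2: times(p,x) = times(times(n,false),p),  g(n,g(x,false)) = g(n,u).
Decompose times/2: p = times(n,false),  x = p.
Bind p := times(n,false); substituting into the one remaining equation that mentions p gives: x = times(n,false).
Bind x := times(n,false); substituting into the remaining equation gives: g(n,g(times(n,false),false)) = g(n,u).
Decompose g/2: n = n,  g(times(n,false),false) = u.
Delete trivial equation n = n.
Bind u := g(times(n,false),false).
MGU = { p -> times(n,false), x -> times(n,false), u -> g(times(n,false),false) }, so p -> times(n,false).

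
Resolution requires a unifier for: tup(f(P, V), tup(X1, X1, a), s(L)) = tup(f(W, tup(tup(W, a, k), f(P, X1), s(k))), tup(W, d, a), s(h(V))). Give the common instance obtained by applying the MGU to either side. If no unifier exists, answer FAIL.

Decompose tup/3: f(P, V) = f(W, tup(tup(W, a, k), f(P, X1), s(k))),  tup(X1, X1, a) = tup(W, d, a),  s(L) = s(h(V)).
Decompose f/2: P = W,  V = tup(tup(W, a, k), f(P, X1), s(k)).
Bind P := W; substituting into the one remaining equation that mentions P gives: V = tup(tup(W, a, k), f(W, X1), s(k)).
Bind V := tup(tup(W, a, k), f(W, X1), s(k)); substituting into the one remaining equation that mentions V gives: s(L) = s(h(tup(tup(W, a, k), f(W, X1), s(k)))).
Decompose tup/3: X1 = W,  X1 = d,  a = a.
Bind X1 := W; substituting into the 2 remaining equations that mention X1 gives: W = d,  s(L) = s(h(tup(tup(W, a, k), f(W, W), s(k)))). Substituting into the earlier binding gives V := tup(tup(W, a, k), f(W, W), s(k)).
Bind W := d; substituting into the one remaining equation that mentions W gives: s(L) = s(h(tup(tup(d, a, k), f(d, d), s(k)))). Substituting into the earlier bindings gives P := d, V := tup(tup(d, a, k), f(d, d), s(k)), X1 := d.
Delete trivial equation a = a.
Decompose s/1: L = h(tup(tup(d, a, k), f(d, d), s(k))).
Bind L := h(tup(tup(d, a, k), f(d, d), s(k))).
Applying the MGU to either side gives tup(f(d, tup(tup(d, a, k), f(d, d), s(k))), tup(d, d, a), s(h(tup(tup(d, a, k), f(d, d), s(k))))).

tup(f(d, tup(tup(d, a, k), f(d, d), s(k))), tup(d, d, a), s(h(tup(tup(d, a, k), f(d, d), s(k)))))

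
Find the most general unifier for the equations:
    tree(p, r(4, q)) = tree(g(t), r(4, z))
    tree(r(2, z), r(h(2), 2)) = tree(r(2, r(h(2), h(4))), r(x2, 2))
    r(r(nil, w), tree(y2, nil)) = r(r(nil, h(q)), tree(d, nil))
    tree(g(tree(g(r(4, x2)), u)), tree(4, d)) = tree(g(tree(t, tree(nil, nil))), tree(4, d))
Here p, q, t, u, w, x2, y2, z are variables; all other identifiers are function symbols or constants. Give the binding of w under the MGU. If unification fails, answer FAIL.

Decompose tree/2: p = g(t),  r(4, q) = r(4, z).
Bind p := g(t); no other remaining equation mentions p.
Decompose r/2: 4 = 4,  q = z.
Delete trivial equation 4 = 4.
Bind q := z; substituting into the one remaining equation that mentions q gives: r(r(nil, w), tree(y2, nil)) = r(r(nil, h(z)), tree(d, nil)).
Decompose tree/2: r(2, z) = r(2, r(h(2), h(4))),  r(h(2), 2) = r(x2, 2).
Decompose r/2: 2 = 2,  z = r(h(2), h(4)).
Delete trivial equation 2 = 2.
Bind z := r(h(2), h(4)); substituting into the one remaining equation that mentions z gives: r(r(nil, w), tree(y2, nil)) = r(r(nil, h(r(h(2), h(4)))), tree(d, nil)). Substituting into the earlier binding gives q := r(h(2), h(4)).
Decompose r/2: h(2) = x2,  2 = 2.
Bind x2 := h(2); substituting into the one remaining equation that mentions x2 gives: tree(g(tree(g(r(4, h(2))), u)), tree(4, d)) = tree(g(tree(t, tree(nil, nil))), tree(4, d)).
Delete trivial equation 2 = 2.
Decompose r/2: r(nil, w) = r(nil, h(r(h(2), h(4)))),  tree(y2, nil) = tree(d, nil).
Decompose r/2: nil = nil,  w = h(r(h(2), h(4))).
Delete trivial equation nil = nil.
Bind w := h(r(h(2), h(4))); no other remaining equation mentions w.
Decompose tree/2: y2 = d,  nil = nil.
Bind y2 := d; no other remaining equation mentions y2.
Delete trivial equation nil = nil.
Decompose tree/2: g(tree(g(r(4, h(2))), u)) = g(tree(t, tree(nil, nil))),  tree(4, d) = tree(4, d).
Decompose g/1: tree(g(r(4, h(2))), u) = tree(t, tree(nil, nil)).
Decompose tree/2: g(r(4, h(2))) = t,  u = tree(nil, nil).
Bind t := g(r(4, h(2))); no other remaining equation mentions t. Substituting into the earlier binding gives p := g(g(r(4, h(2)))).
Bind u := tree(nil, nil); no other remaining equation mentions u.
Delete trivial equation tree(4, d) = tree(4, d).
MGU = { p ↦ g(g(r(4, h(2)))), q ↦ r(h(2), h(4)), z ↦ r(h(2), h(4)), x2 ↦ h(2), w ↦ h(r(h(2), h(4))), y2 ↦ d, t ↦ g(r(4, h(2))), u ↦ tree(nil, nil) }, so w ↦ h(r(h(2), h(4))).

h(r(h(2), h(4)))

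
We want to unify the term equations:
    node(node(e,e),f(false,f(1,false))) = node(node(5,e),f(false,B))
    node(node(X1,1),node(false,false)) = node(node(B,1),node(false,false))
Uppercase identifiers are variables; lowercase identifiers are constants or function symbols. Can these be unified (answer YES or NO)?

Decompose node/2: node(e,e) = node(5,e),  f(false,f(1,false)) = f(false,B).
Decompose node/2: e = 5,  e = e.
Clash: constants e and 5 differ; no unifier exists.

NO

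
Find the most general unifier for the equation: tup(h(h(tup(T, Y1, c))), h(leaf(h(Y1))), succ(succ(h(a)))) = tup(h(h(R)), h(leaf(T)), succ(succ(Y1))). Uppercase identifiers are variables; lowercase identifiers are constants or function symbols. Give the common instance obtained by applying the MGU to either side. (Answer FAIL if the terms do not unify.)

Decompose tup/3: h(h(tup(T, Y1, c))) = h(h(R)),  h(leaf(h(Y1))) = h(leaf(T)),  succ(succ(h(a))) = succ(succ(Y1)).
Decompose h/1: h(tup(T, Y1, c)) = h(R).
Decompose h/1: tup(T, Y1, c) = R.
Bind R := tup(T, Y1, c); no other remaining equation mentions R.
Decompose h/1: leaf(h(Y1)) = leaf(T).
Decompose leaf/1: h(Y1) = T.
Bind T := h(Y1); no other remaining equation mentions T. Substituting into the earlier binding gives R := tup(h(Y1), Y1, c).
Decompose succ/1: succ(h(a)) = succ(Y1).
Decompose succ/1: h(a) = Y1.
Bind Y1 := h(a). Substituting into the earlier bindings gives R := tup(h(h(a)), h(a), c), T := h(h(a)).
Applying the MGU to either side gives tup(h(h(tup(h(h(a)), h(a), c))), h(leaf(h(h(a)))), succ(succ(h(a)))).

tup(h(h(tup(h(h(a)), h(a), c))), h(leaf(h(h(a)))), succ(succ(h(a))))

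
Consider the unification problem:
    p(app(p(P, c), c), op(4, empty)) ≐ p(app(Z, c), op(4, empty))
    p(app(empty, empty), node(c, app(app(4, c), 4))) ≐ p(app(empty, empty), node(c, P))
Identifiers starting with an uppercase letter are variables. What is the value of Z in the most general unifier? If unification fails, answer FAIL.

p(app(app(4, c), 4), c)

Decompose p/2: app(p(P, c), c) ≐ app(Z, c),  op(4, empty) ≐ op(4, empty).
Decompose app/2: p(P, c) ≐ Z,  c ≐ c.
Bind Z := p(P, c); no other remaining equation mentions Z.
Delete trivial equation c ≐ c.
Delete trivial equation op(4, empty) ≐ op(4, empty).
Decompose p/2: app(empty, empty) ≐ app(empty, empty),  node(c, app(app(4, c), 4)) ≐ node(c, P).
Delete trivial equation app(empty, empty) ≐ app(empty, empty).
Decompose node/2: c ≐ c,  app(app(4, c), 4) ≐ P.
Delete trivial equation c ≐ c.
Bind P := app(app(4, c), 4). Substituting into the earlier binding gives Z := p(app(app(4, c), 4), c).
MGU = { Z ↦ p(app(app(4, c), 4), c), P ↦ app(app(4, c), 4) }, so Z ↦ p(app(app(4, c), 4), c).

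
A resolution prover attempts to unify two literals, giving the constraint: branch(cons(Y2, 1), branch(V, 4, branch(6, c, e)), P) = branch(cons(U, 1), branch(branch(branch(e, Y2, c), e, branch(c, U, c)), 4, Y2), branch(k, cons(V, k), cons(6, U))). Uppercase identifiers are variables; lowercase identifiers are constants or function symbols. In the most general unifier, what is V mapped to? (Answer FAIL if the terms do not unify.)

branch(branch(e, branch(6, c, e), c), e, branch(c, branch(6, c, e), c))

Decompose branch/3: cons(Y2, 1) = cons(U, 1),  branch(V, 4, branch(6, c, e)) = branch(branch(branch(e, Y2, c), e, branch(c, U, c)), 4, Y2),  P = branch(k, cons(V, k), cons(6, U)).
Decompose cons/2: Y2 = U,  1 = 1.
Bind Y2 := U; substituting into the one remaining equation that mentions Y2 gives: branch(V, 4, branch(6, c, e)) = branch(branch(branch(e, U, c), e, branch(c, U, c)), 4, U).
Delete trivial equation 1 = 1.
Decompose branch/3: V = branch(branch(e, U, c), e, branch(c, U, c)),  4 = 4,  branch(6, c, e) = U.
Bind V := branch(branch(e, U, c), e, branch(c, U, c)); substituting into the one remaining equation that mentions V gives: P = branch(k, cons(branch(branch(e, U, c), e, branch(c, U, c)), k), cons(6, U)).
Delete trivial equation 4 = 4.
Bind U := branch(6, c, e); substituting into the remaining equation gives: P = branch(k, cons(branch(branch(e, branch(6, c, e), c), e, branch(c, branch(6, c, e), c)), k), cons(6, branch(6, c, e))). Substituting into the earlier bindings gives Y2 := branch(6, c, e), V := branch(branch(e, branch(6, c, e), c), e, branch(c, branch(6, c, e), c)).
Bind P := branch(k, cons(branch(branch(e, branch(6, c, e), c), e, branch(c, branch(6, c, e), c)), k), cons(6, branch(6, c, e))).
MGU = { Y2 -> branch(6, c, e), V -> branch(branch(e, branch(6, c, e), c), e, branch(c, branch(6, c, e), c)), U -> branch(6, c, e), P -> branch(k, cons(branch(branch(e, branch(6, c, e), c), e, branch(c, branch(6, c, e), c)), k), cons(6, branch(6, c, e))) }, so V -> branch(branch(e, branch(6, c, e), c), e, branch(c, branch(6, c, e), c)).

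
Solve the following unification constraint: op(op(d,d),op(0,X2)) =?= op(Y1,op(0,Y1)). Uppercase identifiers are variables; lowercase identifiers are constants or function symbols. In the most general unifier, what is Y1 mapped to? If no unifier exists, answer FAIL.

op(d,d)

Decompose op/2: op(d,d) =?= Y1,  op(0,X2) =?= op(0,Y1).
Bind Y1 := op(d,d); substituting into the remaining equation gives: op(0,X2) =?= op(0,op(d,d)).
Decompose op/2: 0 =?= 0,  X2 =?= op(d,d).
Delete trivial equation 0 =?= 0.
Bind X2 := op(d,d).
MGU = { Y1 := op(d,d), X2 := op(d,d) }, so Y1 := op(d,d).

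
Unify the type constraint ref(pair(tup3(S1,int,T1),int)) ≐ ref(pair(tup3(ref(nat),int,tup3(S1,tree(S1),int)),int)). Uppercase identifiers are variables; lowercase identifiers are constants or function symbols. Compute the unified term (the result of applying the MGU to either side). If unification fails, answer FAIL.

ref(pair(tup3(ref(nat),int,tup3(ref(nat),tree(ref(nat)),int)),int))

Decompose ref/1: pair(tup3(S1,int,T1),int) ≐ pair(tup3(ref(nat),int,tup3(S1,tree(S1),int)),int).
Decompose pair/2: tup3(S1,int,T1) ≐ tup3(ref(nat),int,tup3(S1,tree(S1),int)),  int ≐ int.
Decompose tup3/3: S1 ≐ ref(nat),  int ≐ int,  T1 ≐ tup3(S1,tree(S1),int).
Bind S1 := ref(nat); substituting into the one remaining equation that mentions S1 gives: T1 ≐ tup3(ref(nat),tree(ref(nat)),int).
Delete trivial equation int ≐ int.
Bind T1 := tup3(ref(nat),tree(ref(nat)),int); no other remaining equation mentions T1.
Delete trivial equation int ≐ int.
Applying the MGU to either side gives ref(pair(tup3(ref(nat),int,tup3(ref(nat),tree(ref(nat)),int)),int)).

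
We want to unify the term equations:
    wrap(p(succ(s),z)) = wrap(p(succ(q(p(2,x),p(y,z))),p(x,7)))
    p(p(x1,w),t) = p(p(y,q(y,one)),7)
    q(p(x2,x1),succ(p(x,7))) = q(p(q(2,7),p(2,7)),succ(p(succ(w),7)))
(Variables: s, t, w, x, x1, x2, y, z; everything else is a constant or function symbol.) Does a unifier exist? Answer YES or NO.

Decompose wrap/1: p(succ(s),z) = p(succ(q(p(2,x),p(y,z))),p(x,7)).
Decompose p/2: succ(s) = succ(q(p(2,x),p(y,z))),  z = p(x,7).
Decompose succ/1: s = q(p(2,x),p(y,z)).
Bind s := q(p(2,x),p(y,z)); no other remaining equation mentions s.
Bind z := p(x,7); no other remaining equation mentions z. Substituting into the earlier binding gives s := q(p(2,x),p(y,p(x,7))).
Decompose p/2: p(x1,w) = p(y,q(y,one)),  t = 7.
Decompose p/2: x1 = y,  w = q(y,one).
Bind x1 := y; substituting into the one remaining equation that mentions x1 gives: q(p(x2,y),succ(p(x,7))) = q(p(q(2,7),p(2,7)),succ(p(succ(w),7))).
Bind w := q(y,one); substituting into the one remaining equation that mentions w gives: q(p(x2,y),succ(p(x,7))) = q(p(q(2,7),p(2,7)),succ(p(succ(q(y,one)),7))).
Bind t := 7; no other remaining equation mentions t.
Decompose q/2: p(x2,y) = p(q(2,7),p(2,7)),  succ(p(x,7)) = succ(p(succ(q(y,one)),7)).
Decompose p/2: x2 = q(2,7),  y = p(2,7).
Bind x2 := q(2,7); no other remaining equation mentions x2.
Bind y := p(2,7); substituting into the remaining equation gives: succ(p(x,7)) = succ(p(succ(q(p(2,7),one)),7)). Substituting into the earlier bindings gives s := q(p(2,x),p(p(2,7),p(x,7))), x1 := p(2,7), w := q(p(2,7),one).
Decompose succ/1: p(x,7) = p(succ(q(p(2,7),one)),7).
Decompose p/2: x = succ(q(p(2,7),one)),  7 = 7.
Bind x := succ(q(p(2,7),one)); no other remaining equation mentions x. Substituting into the earlier bindings gives s := q(p(2,succ(q(p(2,7),one))),p(p(2,7),p(succ(q(p(2,7),one)),7))), z := p(succ(q(p(2,7),one)),7).
Delete trivial equation 7 = 7.
No equations remain and no clash or occurs-check failure arose, so a unifier exists.

YES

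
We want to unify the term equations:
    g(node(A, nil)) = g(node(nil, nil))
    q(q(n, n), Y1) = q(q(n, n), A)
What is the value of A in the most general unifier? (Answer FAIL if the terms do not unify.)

nil

Decompose g/1: node(A, nil) = node(nil, nil).
Decompose node/2: A = nil,  nil = nil.
Bind A := nil; substituting into the one remaining equation that mentions A gives: q(q(n, n), Y1) = q(q(n, n), nil).
Delete trivial equation nil = nil.
Decompose q/2: q(n, n) = q(n, n),  Y1 = nil.
Delete trivial equation q(n, n) = q(n, n).
Bind Y1 := nil.
MGU = { A := nil, Y1 := nil }, so A := nil.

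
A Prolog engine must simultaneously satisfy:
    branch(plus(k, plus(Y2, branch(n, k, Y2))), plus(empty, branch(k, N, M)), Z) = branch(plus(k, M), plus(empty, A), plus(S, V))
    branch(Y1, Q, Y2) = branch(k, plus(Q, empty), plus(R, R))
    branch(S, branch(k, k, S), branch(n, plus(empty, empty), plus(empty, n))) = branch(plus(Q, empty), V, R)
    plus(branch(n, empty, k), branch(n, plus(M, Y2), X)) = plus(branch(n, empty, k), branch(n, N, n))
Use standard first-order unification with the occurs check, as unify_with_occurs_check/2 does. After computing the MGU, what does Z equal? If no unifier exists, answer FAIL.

FAIL

Decompose branch/3: plus(k, plus(Y2, branch(n, k, Y2))) = plus(k, M),  plus(empty, branch(k, N, M)) = plus(empty, A),  Z = plus(S, V).
Decompose plus/2: k = k,  plus(Y2, branch(n, k, Y2)) = M.
Delete trivial equation k = k.
Bind M := plus(Y2, branch(n, k, Y2)); substituting into the 2 remaining equations that mention M gives: plus(empty, branch(k, N, plus(Y2, branch(n, k, Y2)))) = plus(empty, A),  plus(branch(n, empty, k), branch(n, plus(plus(Y2, branch(n, k, Y2)), Y2), X)) = plus(branch(n, empty, k), branch(n, N, n)).
Decompose plus/2: empty = empty,  branch(k, N, plus(Y2, branch(n, k, Y2))) = A.
Delete trivial equation empty = empty.
Bind A := branch(k, N, plus(Y2, branch(n, k, Y2))); no other remaining equation mentions A.
Bind Z := plus(S, V); no other remaining equation mentions Z.
Decompose branch/3: Y1 = k,  Q = plus(Q, empty),  Y2 = plus(R, R).
Bind Y1 := k; no other remaining equation mentions Y1.
Occurs check fails: Q occurs in plus(Q, empty); the equation Q = plus(Q, empty) has no finite solution.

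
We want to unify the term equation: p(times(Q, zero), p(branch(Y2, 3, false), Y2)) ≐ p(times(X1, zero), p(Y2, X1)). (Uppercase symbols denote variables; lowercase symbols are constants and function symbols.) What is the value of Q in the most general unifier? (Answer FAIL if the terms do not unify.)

FAIL

Decompose p/2: times(Q, zero) ≐ times(X1, zero),  p(branch(Y2, 3, false), Y2) ≐ p(Y2, X1).
Decompose times/2: Q ≐ X1,  zero ≐ zero.
Bind Q := X1; no other remaining equation mentions Q.
Delete trivial equation zero ≐ zero.
Decompose p/2: branch(Y2, 3, false) ≐ Y2,  Y2 ≐ X1.
Occurs check fails: Y2 occurs in branch(Y2, 3, false); the equation Y2 ≐ branch(Y2, 3, false) has no finite solution.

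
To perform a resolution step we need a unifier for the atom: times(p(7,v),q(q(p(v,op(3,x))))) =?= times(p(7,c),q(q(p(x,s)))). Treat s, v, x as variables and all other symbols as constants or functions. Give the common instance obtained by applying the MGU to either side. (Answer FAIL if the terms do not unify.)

Decompose times/2: p(7,v) =?= p(7,c),  q(q(p(v,op(3,x)))) =?= q(q(p(x,s))).
Decompose p/2: 7 =?= 7,  v =?= c.
Delete trivial equation 7 =?= 7.
Bind v := c; substituting into the remaining equation gives: q(q(p(c,op(3,x)))) =?= q(q(p(x,s))).
Decompose q/1: q(p(c,op(3,x))) =?= q(p(x,s)).
Decompose q/1: p(c,op(3,x)) =?= p(x,s).
Decompose p/2: c =?= x,  op(3,x) =?= s.
Bind x := c; substituting into the remaining equation gives: op(3,c) =?= s.
Bind s := op(3,c).
Applying the MGU to either side gives times(p(7,c),q(q(p(c,op(3,c))))).

times(p(7,c),q(q(p(c,op(3,c)))))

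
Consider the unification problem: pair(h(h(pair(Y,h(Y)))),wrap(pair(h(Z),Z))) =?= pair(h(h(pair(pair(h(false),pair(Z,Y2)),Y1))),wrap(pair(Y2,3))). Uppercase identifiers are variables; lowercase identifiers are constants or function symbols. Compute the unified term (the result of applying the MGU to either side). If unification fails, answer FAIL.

Decompose pair/2: h(h(pair(Y,h(Y)))) =?= h(h(pair(pair(h(false),pair(Z,Y2)),Y1))),  wrap(pair(h(Z),Z)) =?= wrap(pair(Y2,3)).
Decompose h/1: h(pair(Y,h(Y))) =?= h(pair(pair(h(false),pair(Z,Y2)),Y1)).
Decompose h/1: pair(Y,h(Y)) =?= pair(pair(h(false),pair(Z,Y2)),Y1).
Decompose pair/2: Y =?= pair(h(false),pair(Z,Y2)),  h(Y) =?= Y1.
Bind Y := pair(h(false),pair(Z,Y2)); substituting into the one remaining equation that mentions Y gives: h(pair(h(false),pair(Z,Y2))) =?= Y1.
Bind Y1 := h(pair(h(false),pair(Z,Y2))); no other remaining equation mentions Y1.
Decompose wrap/1: pair(h(Z),Z) =?= pair(Y2,3).
Decompose pair/2: h(Z) =?= Y2,  Z =?= 3.
Bind Y2 := h(Z); no other remaining equation mentions Y2. Substituting into the earlier bindings gives Y := pair(h(false),pair(Z,h(Z))), Y1 := h(pair(h(false),pair(Z,h(Z)))).
Bind Z := 3. Substituting into the earlier bindings gives Y := pair(h(false),pair(3,h(3))), Y1 := h(pair(h(false),pair(3,h(3)))), Y2 := h(3).
Applying the MGU to either side gives pair(h(h(pair(pair(h(false),pair(3,h(3))),h(pair(h(false),pair(3,h(3))))))),wrap(pair(h(3),3))).

pair(h(h(pair(pair(h(false),pair(3,h(3))),h(pair(h(false),pair(3,h(3))))))),wrap(pair(h(3),3)))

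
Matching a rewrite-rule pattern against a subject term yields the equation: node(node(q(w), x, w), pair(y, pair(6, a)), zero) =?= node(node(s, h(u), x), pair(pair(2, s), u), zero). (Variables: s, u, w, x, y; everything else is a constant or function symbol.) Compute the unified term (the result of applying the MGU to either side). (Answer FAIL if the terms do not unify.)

node(node(q(h(pair(6, a))), h(pair(6, a)), h(pair(6, a))), pair(pair(2, q(h(pair(6, a)))), pair(6, a)), zero)

Decompose node/3: node(q(w), x, w) =?= node(s, h(u), x),  pair(y, pair(6, a)) =?= pair(pair(2, s), u),  zero =?= zero.
Decompose node/3: q(w) =?= s,  x =?= h(u),  w =?= x.
Bind s := q(w); substituting into the one remaining equation that mentions s gives: pair(y, pair(6, a)) =?= pair(pair(2, q(w)), u).
Bind x := h(u); substituting into the one remaining equation that mentions x gives: w =?= h(u).
Bind w := h(u); substituting into the one remaining equation that mentions w gives: pair(y, pair(6, a)) =?= pair(pair(2, q(h(u))), u). Substituting into the earlier binding gives s := q(h(u)).
Decompose pair/2: y =?= pair(2, q(h(u))),  pair(6, a) =?= u.
Bind y := pair(2, q(h(u))); no other remaining equation mentions y.
Bind u := pair(6, a); no other remaining equation mentions u. Substituting into the earlier bindings gives s := q(h(pair(6, a))), x := h(pair(6, a)), w := h(pair(6, a)), y := pair(2, q(h(pair(6, a)))).
Delete trivial equation zero =?= zero.
Applying the MGU to either side gives node(node(q(h(pair(6, a))), h(pair(6, a)), h(pair(6, a))), pair(pair(2, q(h(pair(6, a)))), pair(6, a)), zero).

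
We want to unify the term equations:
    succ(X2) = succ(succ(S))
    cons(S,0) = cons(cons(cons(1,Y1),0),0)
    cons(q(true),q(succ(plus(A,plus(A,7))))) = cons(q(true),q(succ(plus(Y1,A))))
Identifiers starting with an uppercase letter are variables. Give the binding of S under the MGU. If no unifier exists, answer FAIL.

Decompose succ/1: X2 = succ(S).
Bind X2 := succ(S); no other remaining equation mentions X2.
Decompose cons/2: S = cons(cons(1,Y1),0),  0 = 0.
Bind S := cons(cons(1,Y1),0); no other remaining equation mentions S. Substituting into the earlier binding gives X2 := succ(cons(cons(1,Y1),0)).
Delete trivial equation 0 = 0.
Decompose cons/2: q(true) = q(true),  q(succ(plus(A,plus(A,7)))) = q(succ(plus(Y1,A))).
Delete trivial equation q(true) = q(true).
Decompose q/1: succ(plus(A,plus(A,7))) = succ(plus(Y1,A)).
Decompose succ/1: plus(A,plus(A,7)) = plus(Y1,A).
Decompose plus/2: A = Y1,  plus(A,7) = A.
Bind A := Y1; substituting into the remaining equation gives: plus(Y1,7) = Y1.
Occurs check fails: Y1 occurs in plus(Y1,7); the equation Y1 = plus(Y1,7) has no finite solution.

FAIL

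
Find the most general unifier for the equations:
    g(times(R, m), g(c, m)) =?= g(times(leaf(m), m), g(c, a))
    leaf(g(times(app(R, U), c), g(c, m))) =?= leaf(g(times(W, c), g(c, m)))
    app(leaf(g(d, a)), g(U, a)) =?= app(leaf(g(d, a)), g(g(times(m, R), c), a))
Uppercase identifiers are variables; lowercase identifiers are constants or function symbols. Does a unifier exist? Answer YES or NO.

NO

Decompose g/2: times(R, m) =?= times(leaf(m), m),  g(c, m) =?= g(c, a).
Decompose times/2: R =?= leaf(m),  m =?= m.
Bind R := leaf(m); substituting into the 2 remaining equations that mention R gives: leaf(g(times(app(leaf(m), U), c), g(c, m))) =?= leaf(g(times(W, c), g(c, m))),  app(leaf(g(d, a)), g(U, a)) =?= app(leaf(g(d, a)), g(g(times(m, leaf(m)), c), a)).
Delete trivial equation m =?= m.
Decompose g/2: c =?= c,  m =?= a.
Delete trivial equation c =?= c.
Clash: constants m and a differ; no unifier exists.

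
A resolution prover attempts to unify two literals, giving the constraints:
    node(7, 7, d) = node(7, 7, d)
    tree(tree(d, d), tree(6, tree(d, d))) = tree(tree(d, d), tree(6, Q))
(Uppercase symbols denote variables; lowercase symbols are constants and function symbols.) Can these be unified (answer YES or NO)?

YES

Delete trivial equation node(7, 7, d) = node(7, 7, d).
Decompose tree/2: tree(d, d) = tree(d, d),  tree(6, tree(d, d)) = tree(6, Q).
Delete trivial equation tree(d, d) = tree(d, d).
Decompose tree/2: 6 = 6,  tree(d, d) = Q.
Delete trivial equation 6 = 6.
Bind Q := tree(d, d).
No equations remain and no clash or occurs-check failure arose, so a unifier exists.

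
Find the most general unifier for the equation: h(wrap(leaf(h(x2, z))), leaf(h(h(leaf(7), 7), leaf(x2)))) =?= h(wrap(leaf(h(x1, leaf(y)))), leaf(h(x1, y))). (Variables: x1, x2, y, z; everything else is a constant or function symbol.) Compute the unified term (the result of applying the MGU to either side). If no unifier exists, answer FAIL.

h(wrap(leaf(h(h(leaf(7), 7), leaf(leaf(h(leaf(7), 7)))))), leaf(h(h(leaf(7), 7), leaf(h(leaf(7), 7)))))

Decompose h/2: wrap(leaf(h(x2, z))) =?= wrap(leaf(h(x1, leaf(y)))),  leaf(h(h(leaf(7), 7), leaf(x2))) =?= leaf(h(x1, y)).
Decompose wrap/1: leaf(h(x2, z)) =?= leaf(h(x1, leaf(y))).
Decompose leaf/1: h(x2, z) =?= h(x1, leaf(y)).
Decompose h/2: x2 =?= x1,  z =?= leaf(y).
Bind x2 := x1; substituting into the one remaining equation that mentions x2 gives: leaf(h(h(leaf(7), 7), leaf(x1))) =?= leaf(h(x1, y)).
Bind z := leaf(y); no other remaining equation mentions z.
Decompose leaf/1: h(h(leaf(7), 7), leaf(x1)) =?= h(x1, y).
Decompose h/2: h(leaf(7), 7) =?= x1,  leaf(x1) =?= y.
Bind x1 := h(leaf(7), 7); substituting into the remaining equation gives: leaf(h(leaf(7), 7)) =?= y. Substituting into the earlier binding gives x2 := h(leaf(7), 7).
Bind y := leaf(h(leaf(7), 7)). Substituting into the earlier binding gives z := leaf(leaf(h(leaf(7), 7))).
Applying the MGU to either side gives h(wrap(leaf(h(h(leaf(7), 7), leaf(leaf(h(leaf(7), 7)))))), leaf(h(h(leaf(7), 7), leaf(h(leaf(7), 7))))).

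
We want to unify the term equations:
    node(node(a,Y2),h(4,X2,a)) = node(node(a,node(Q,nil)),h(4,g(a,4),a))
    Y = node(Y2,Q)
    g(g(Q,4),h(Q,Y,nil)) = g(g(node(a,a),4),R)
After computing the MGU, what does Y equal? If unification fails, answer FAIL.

node(node(node(a,a),nil),node(a,a))

Decompose node/2: node(a,Y2) = node(a,node(Q,nil)),  h(4,X2,a) = h(4,g(a,4),a).
Decompose node/2: a = a,  Y2 = node(Q,nil).
Delete trivial equation a = a.
Bind Y2 := node(Q,nil); substituting into the one remaining equation that mentions Y2 gives: Y = node(node(Q,nil),Q).
Decompose h/3: 4 = 4,  X2 = g(a,4),  a = a.
Delete trivial equation 4 = 4.
Bind X2 := g(a,4); no other remaining equation mentions X2.
Delete trivial equation a = a.
Bind Y := node(node(Q,nil),Q); substituting into the remaining equation gives: g(g(Q,4),h(Q,node(node(Q,nil),Q),nil)) = g(g(node(a,a),4),R).
Decompose g/2: g(Q,4) = g(node(a,a),4),  h(Q,node(node(Q,nil),Q),nil) = R.
Decompose g/2: Q = node(a,a),  4 = 4.
Bind Q := node(a,a); substituting into the one remaining equation that mentions Q gives: h(node(a,a),node(node(node(a,a),nil),node(a,a)),nil) = R. Substituting into the earlier bindings gives Y2 := node(node(a,a),nil), Y := node(node(node(a,a),nil),node(a,a)).
Delete trivial equation 4 = 4.
Bind R := h(node(a,a),node(node(node(a,a),nil),node(a,a)),nil).
MGU = { Y2 ↦ node(node(a,a),nil), X2 ↦ g(a,4), Y ↦ node(node(node(a,a),nil),node(a,a)), Q ↦ node(a,a), R ↦ h(node(a,a),node(node(node(a,a),nil),node(a,a)),nil) }, so Y ↦ node(node(node(a,a),nil),node(a,a)).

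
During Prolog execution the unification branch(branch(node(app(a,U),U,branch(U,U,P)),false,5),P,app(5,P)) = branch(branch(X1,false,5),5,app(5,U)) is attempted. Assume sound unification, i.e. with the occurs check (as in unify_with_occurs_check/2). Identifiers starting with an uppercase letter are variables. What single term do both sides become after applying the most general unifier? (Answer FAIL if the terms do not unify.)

Decompose branch/3: branch(node(app(a,U),U,branch(U,U,P)),false,5) = branch(X1,false,5),  P = 5,  app(5,P) = app(5,U).
Decompose branch/3: node(app(a,U),U,branch(U,U,P)) = X1,  false = false,  5 = 5.
Bind X1 := node(app(a,U),U,branch(U,U,P)); no other remaining equation mentions X1.
Delete trivial equation false = false.
Delete trivial equation 5 = 5.
Bind P := 5; substituting into the remaining equation gives: app(5,5) = app(5,U). Substituting into the earlier binding gives X1 := node(app(a,U),U,branch(U,U,5)).
Decompose app/2: 5 = 5,  5 = U.
Delete trivial equation 5 = 5.
Bind U := 5. Substituting into the earlier binding gives X1 := node(app(a,5),5,branch(5,5,5)).
Applying the MGU to either side gives branch(branch(node(app(a,5),5,branch(5,5,5)),false,5),5,app(5,5)).

branch(branch(node(app(a,5),5,branch(5,5,5)),false,5),5,app(5,5))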